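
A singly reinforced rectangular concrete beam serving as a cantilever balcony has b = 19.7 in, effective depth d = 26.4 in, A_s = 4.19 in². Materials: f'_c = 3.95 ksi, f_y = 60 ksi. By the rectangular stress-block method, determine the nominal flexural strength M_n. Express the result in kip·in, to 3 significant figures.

T = A_s f_y = 4.19 × 60 = 251.4 kips.
a = T/(0.85 f'_c b) = 251.4/(0.85 × 3.95 × 19.7) = 3.801 in.
M_n = T(d − a/2) = 251.4 × (26.4 − 1.9005) = 6159.2 kip·in.

M_n ≈ 6160 kip·in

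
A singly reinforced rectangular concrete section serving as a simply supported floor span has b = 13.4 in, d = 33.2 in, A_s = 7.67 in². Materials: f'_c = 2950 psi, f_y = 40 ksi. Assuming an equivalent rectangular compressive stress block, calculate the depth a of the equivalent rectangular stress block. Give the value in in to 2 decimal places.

a ≈ 9.13 in

T = A_s f_y = 7.67 × 40 = 306.8 kips.
a = T/(0.85 f'_c b) = 306.8/(0.85 × 2.95 × 13.4) = 9.13 in.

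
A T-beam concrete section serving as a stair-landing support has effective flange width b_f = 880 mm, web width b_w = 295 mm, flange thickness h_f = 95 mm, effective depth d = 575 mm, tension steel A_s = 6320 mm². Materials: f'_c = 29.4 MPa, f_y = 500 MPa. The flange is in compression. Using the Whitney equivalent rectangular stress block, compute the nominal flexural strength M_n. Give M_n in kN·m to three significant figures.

M_n ≈ 1540 kN·m

Tension: T = A_s f_y = 6320 × 500 = 3160000 N.
Try a within the flange: a = T/(0.85 f'_c b_f) = 3160000/(0.85 × 29.4 × 880) = 143.69 mm.
a = 143.69 > h_f = 95 mm: the block extends into the web. Split into flange-overhang and web parts.
C_f = 0.85 f'_c (b_f − b_w) h_f = 0.85 × 29.4 × (880 − 295) × 95 = 1388819 N.
Remaining web compression depth: a_w = (T − C_f)/(0.85 f'_c b_w) = (3160000 − 1388819)/(0.85 × 29.4 × 295) = 240.26 mm.
M_n = C_f(d − h_f/2) + (T − C_f)(d − a_w/2) = 1388819 × (575 − 47.5) + 1771181 × (575 − 120.13) = 732.60 + 805.66 = 1538.26 × 10⁶ N·mm.
M_n = 1538.26 kN·m.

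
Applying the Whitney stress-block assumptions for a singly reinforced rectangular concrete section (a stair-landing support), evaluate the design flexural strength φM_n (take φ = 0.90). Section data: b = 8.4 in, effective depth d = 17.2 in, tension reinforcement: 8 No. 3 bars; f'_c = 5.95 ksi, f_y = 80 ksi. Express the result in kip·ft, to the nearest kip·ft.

φM_n ≈ 86 kip·ft

A_s = 8 × 0.11 = 0.88 in².
T = A_s f_y = 0.88 × 80 = 70.4 kips.
a = T/(0.85 f'_c b) = 70.4/(0.85 × 5.95 × 8.4) = 1.657 in.
M_n = T(d − a/2) = 70.4 × (17.2 − 0.8285) = 1152.6 kip·in = 1152.6/12 = 96.05 kip·ft.
φM_n = 0.90 × 96.05 = 86.45 kip·ft.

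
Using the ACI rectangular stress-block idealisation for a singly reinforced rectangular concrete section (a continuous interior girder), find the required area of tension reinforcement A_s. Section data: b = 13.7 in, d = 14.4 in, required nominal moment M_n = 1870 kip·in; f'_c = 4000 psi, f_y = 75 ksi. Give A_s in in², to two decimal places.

A_s ≈ 1.94 in²

From M_n = 0.85 f'_c a b (d − a/2):
a = d − √(d² − 2M_n/(0.85 f'_c b)) = 14.4 − √(14.4² − 2 × 1870/(0.85 × 4 × 13.7)) = 3.128 in.
A_s = 0.85 f'_c a b / f_y = 0.85 × 4 × 3.128 × 13.7 / 75 = 1.943 in².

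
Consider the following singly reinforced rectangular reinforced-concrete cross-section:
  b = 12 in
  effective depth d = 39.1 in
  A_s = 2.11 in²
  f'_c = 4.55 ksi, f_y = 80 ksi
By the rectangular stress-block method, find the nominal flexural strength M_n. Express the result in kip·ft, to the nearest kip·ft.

T = A_s f_y = 2.11 × 80 = 168.8 kips.
a = T/(0.85 f'_c b) = 168.8/(0.85 × 4.55 × 12) = 3.637 in.
M_n = T(d − a/2) = 168.8 × (39.1 − 1.8185) = 6293.1 kip·in = 6293.1/12 = 524.43 kip·ft.

M_n ≈ 524 kip·ft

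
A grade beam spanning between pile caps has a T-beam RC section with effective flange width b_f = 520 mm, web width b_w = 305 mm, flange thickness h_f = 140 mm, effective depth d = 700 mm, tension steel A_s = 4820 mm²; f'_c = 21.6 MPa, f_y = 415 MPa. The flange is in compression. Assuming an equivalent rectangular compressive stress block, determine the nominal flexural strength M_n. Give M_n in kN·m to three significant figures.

Tension: T = A_s f_y = 4820 × 415 = 2000300 N.
Try a within the flange: a = T/(0.85 f'_c b_f) = 2000300/(0.85 × 21.6 × 520) = 209.52 mm.
a = 209.52 > h_f = 140 mm: the block extends into the web. Split into flange-overhang and web parts.
C_f = 0.85 f'_c (b_f − b_w) h_f = 0.85 × 21.6 × (520 − 305) × 140 = 552636 N.
Remaining web compression depth: a_w = (T − C_f)/(0.85 f'_c b_w) = (2000300 − 552636)/(0.85 × 21.6 × 305) = 258.52 mm.
M_n = C_f(d − h_f/2) + (T − C_f)(d − a_w/2) = 552636 × (700 − 70) + 1447664 × (700 − 129.26) = 348.16 + 826.24 = 1174.40 × 10⁶ N·mm.
M_n = 1174.40 kN·m.

M_n ≈ 1170 kN·m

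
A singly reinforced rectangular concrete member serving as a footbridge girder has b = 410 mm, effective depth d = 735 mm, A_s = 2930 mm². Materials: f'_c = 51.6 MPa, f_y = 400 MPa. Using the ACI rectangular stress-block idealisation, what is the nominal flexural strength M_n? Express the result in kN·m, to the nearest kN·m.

T = A_s f_y = 2930 × 400 = 1172000 N = 1172 kN.
From C = T: a = T/(0.85 f'_c b) = 1172000/(0.85 × 51.6 × 410) = 65.17 mm.
M_n = T(d − a/2) = 1172 kN × (735 − 32.585) mm = 823.23 kN·m.

M_n ≈ 823 kN·m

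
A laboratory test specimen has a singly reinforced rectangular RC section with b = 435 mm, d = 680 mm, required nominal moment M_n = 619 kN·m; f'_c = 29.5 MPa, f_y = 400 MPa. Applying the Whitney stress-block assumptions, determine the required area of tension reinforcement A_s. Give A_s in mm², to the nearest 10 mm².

With M_n = 0.85 f'_c a b (d − a/2), solve the quadratic for a:
a = d − √(d² − 2M_n/(0.85 f'_c b)) = 680 − √(680² − 2 × 619×10⁶/(0.85 × 29.5 × 435)) = 89.32 mm.
A_s = 0.85 f'_c a b / f_y = 0.85 × 29.5 × 89.32 × 435 / 400 = 2435.7 mm².

A_s ≈ 2440 mm²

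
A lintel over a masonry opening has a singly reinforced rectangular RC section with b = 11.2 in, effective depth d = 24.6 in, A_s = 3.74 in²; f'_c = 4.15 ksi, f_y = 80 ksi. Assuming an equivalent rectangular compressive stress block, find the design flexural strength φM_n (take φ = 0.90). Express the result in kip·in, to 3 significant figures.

T = A_s f_y = 3.74 × 80 = 299.2 kips.
a = T/(0.85 f'_c b) = 299.2/(0.85 × 4.15 × 11.2) = 7.573 in.
M_n = T(d − a/2) = 299.2 × (24.6 − 3.7865) = 6227.4 kip·in.
φM_n = 0.90 × 6227.4 = 5604.7 kip·in.

φM_n ≈ 5600 kip·in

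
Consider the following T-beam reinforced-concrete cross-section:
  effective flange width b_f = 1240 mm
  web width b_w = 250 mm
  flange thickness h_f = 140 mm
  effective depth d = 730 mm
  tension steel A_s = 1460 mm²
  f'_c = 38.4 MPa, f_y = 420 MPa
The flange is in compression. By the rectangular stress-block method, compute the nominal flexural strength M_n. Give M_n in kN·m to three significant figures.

M_n ≈ 443 kN·m

Tension: T = A_s f_y = 1460 × 420 = 613200 N.
Try a within the flange: a = T/(0.85 f'_c b_f) = 613200/(0.85 × 38.4 × 1240) = 15.15 mm.
Since a = 15.15 ≤ h_f = 140 mm, the stress block lies entirely in the flange; analyse as a rectangular beam of width b_f.
M_n = T(d − a/2) = 613200 × (730 − 7.575) = 442.99 × 10⁶ N·mm.
M_n = 442.99 kN·m.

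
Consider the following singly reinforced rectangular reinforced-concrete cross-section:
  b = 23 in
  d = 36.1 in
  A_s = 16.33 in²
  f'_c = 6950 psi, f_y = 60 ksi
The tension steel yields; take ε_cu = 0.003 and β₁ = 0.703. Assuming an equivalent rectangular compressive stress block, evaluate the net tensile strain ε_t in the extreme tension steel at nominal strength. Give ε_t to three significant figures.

a = A_s f_y/(0.85 f'_c b) = 7.211 in.
β₁ = 0.703, so c = a/β₁ = 7.211/0.703 = 10.257 in.
From the linear strain diagram with ε_cu = 0.003: ε_t = 0.003 (d − c)/c = 0.003 × (36.1 − 10.257)/10.257 = 0.00756.
Since ε_t ≥ 0.005, the section is tension-controlled.

ε_t ≈ 0.00756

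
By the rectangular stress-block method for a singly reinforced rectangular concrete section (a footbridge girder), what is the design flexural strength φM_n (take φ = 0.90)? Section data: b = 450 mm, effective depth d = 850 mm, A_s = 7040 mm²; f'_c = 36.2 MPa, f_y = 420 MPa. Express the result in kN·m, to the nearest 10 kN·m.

T = A_s f_y = 7040 × 420 = 2956800 N = 2956.8 kN.
From C = T: a = T/(0.85 f'_c b) = 2956800/(0.85 × 36.2 × 450) = 213.54 mm.
M_n = T(d − a/2) = 2956.8 kN × (850 − 106.77) mm = 2197.58 kN·m.
φM_n = 0.90 × 2197.58 = 1977.82 kN·m.

φM_n ≈ 1980 kN·m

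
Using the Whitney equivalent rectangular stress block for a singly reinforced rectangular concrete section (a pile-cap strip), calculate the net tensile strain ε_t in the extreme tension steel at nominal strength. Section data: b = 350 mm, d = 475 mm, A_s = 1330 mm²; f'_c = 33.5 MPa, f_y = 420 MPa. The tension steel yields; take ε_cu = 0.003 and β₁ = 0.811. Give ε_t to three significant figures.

a = A_s f_y/(0.85 f'_c b) = 56.05 mm.
β₁ = 0.811, so c = a/β₁ = 56.05/0.811 = 69.11 mm.
From the linear strain diagram with ε_cu = 0.003: ε_t = 0.003 (d − c)/c = 0.003 × (475 − 69.11)/69.11 = 0.0176.
Since ε_t ≥ 0.005, the section is tension-controlled.

ε_t ≈ 0.0176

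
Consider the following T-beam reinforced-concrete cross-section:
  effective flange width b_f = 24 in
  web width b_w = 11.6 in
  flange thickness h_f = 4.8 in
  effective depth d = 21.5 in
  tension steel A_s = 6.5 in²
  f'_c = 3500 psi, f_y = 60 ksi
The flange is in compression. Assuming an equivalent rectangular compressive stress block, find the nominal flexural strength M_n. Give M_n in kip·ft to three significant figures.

M_n ≈ 609 kip·ft

Tension: T = A_s f_y = 6.5 × 60 = 390 kips.
Try a within the flange: a = T/(0.85 f'_c b_f) = 390/(0.85 × 3.5 × 24) = 5.462 in.
a = 5.462 > h_f = 4.8 in: the block extends into the web. Split into flange-overhang and web parts.
C_f = 0.85 f'_c (b_f − b_w) h_f = 0.85 × 3.5 × (24 − 11.6) × 4.8 = 177.1 kips.
Remaining web compression depth: a_w = (T − C_f)/(0.85 f'_c b_w) = (390 − 177.1)/(0.85 × 3.5 × 11.6) = 6.169 in.
M_n = C_f(d − h_f/2) + (T − C_f)(d − a_w/2) = 177.1 × (21.5 − 2.4) + 212.9 × (21.5 − 3.0845) = 3382.6 + 3920.7 = 7303.3 kip·in.
M_n = 7303.3/12 = 608.61 kip·ft.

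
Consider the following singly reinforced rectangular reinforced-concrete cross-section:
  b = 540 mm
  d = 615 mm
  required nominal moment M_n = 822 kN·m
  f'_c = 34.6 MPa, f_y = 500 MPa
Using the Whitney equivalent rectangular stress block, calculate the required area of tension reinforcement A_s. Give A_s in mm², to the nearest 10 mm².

A_s ≈ 2890 mm²

With M_n = 0.85 f'_c a b (d − a/2), solve the quadratic for a:
a = d − √(d² − 2M_n/(0.85 f'_c b)) = 615 − √(615² − 2 × 822×10⁶/(0.85 × 34.6 × 540)) = 90.87 mm.
A_s = 0.85 f'_c a b / f_y = 0.85 × 34.6 × 90.87 × 540 / 500 = 2886.3 mm².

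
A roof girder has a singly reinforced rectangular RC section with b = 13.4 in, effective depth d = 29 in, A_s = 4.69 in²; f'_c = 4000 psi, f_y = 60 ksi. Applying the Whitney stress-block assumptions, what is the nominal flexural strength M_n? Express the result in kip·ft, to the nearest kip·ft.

T = A_s f_y = 4.69 × 60 = 281.4 kips.
a = T/(0.85 f'_c b) = 281.4/(0.85 × 4 × 13.4) = 6.176 in.
M_n = T(d − a/2) = 281.4 × (29 − 3.088) = 7291.6 kip·in = 7291.6/12 = 607.63 kip·ft.

M_n ≈ 608 kip·ft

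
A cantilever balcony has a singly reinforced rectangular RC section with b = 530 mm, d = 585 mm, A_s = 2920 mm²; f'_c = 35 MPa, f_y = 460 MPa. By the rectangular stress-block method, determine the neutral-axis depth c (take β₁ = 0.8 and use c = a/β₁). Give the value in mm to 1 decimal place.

c ≈ 106.5 mm

T = A_s f_y = 2920 × 460 = 1343200 N = 1343.2 kN.
Setting C = 0.85 f'_c a b equal to T: a = 1343200/(0.85 × 35 × 530) = 85.188 mm.
With β₁ = 0.8, c = a/β₁ = 85.188/0.8 = 106.5 mm.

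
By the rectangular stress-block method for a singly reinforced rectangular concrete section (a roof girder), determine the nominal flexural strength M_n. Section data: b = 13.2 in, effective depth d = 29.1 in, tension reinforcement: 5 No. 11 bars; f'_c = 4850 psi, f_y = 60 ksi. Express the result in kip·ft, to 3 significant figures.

M_n ≈ 967 kip·ft

A_s = 5 × 1.56 = 7.8 in².
T = A_s f_y = 7.8 × 60 = 468 kips.
a = T/(0.85 f'_c b) = 468/(0.85 × 4.85 × 13.2) = 8.600 in.
M_n = T(d − a/2) = 468 × (29.1 − 4.3) = 11606.4 kip·in = 11606.4/12 = 967.20 kip·ft.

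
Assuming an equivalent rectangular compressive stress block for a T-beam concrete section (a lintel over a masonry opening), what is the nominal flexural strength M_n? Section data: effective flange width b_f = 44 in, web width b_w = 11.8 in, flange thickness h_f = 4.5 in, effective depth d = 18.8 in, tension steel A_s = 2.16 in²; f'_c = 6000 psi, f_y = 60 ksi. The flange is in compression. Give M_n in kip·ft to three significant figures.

M_n ≈ 200 kip·ft

Tension: T = A_s f_y = 2.16 × 60 = 129.6 kips.
Try a within the flange: a = T/(0.85 f'_c b_f) = 129.6/(0.85 × 6 × 44) = 0.578 in.
Since a = 0.578 ≤ h_f = 4.5 in, the stress block lies entirely in the flange; analyse as a rectangular beam of width b_f.
M_n = T(d − a/2) = 129.6 × (18.8 − 0.289) = 2399.0 kip·in.
M_n = 2399.0/12 = 199.92 kip·ft.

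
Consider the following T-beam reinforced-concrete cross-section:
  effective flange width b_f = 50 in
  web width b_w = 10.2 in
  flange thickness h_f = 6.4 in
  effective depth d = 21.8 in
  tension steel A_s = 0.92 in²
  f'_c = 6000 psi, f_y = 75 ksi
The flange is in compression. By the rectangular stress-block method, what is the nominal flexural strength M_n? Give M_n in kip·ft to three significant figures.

M_n ≈ 125 kip·ft

Tension: T = A_s f_y = 0.92 × 75 = 69 kips.
Try a within the flange: a = T/(0.85 f'_c b_f) = 69/(0.85 × 6 × 50) = 0.271 in.
Since a = 0.271 ≤ h_f = 6.4 in, the stress block lies entirely in the flange; analyse as a rectangular beam of width b_f.
M_n = T(d − a/2) = 69 × (21.8 − 0.1355) = 1494.9 kip·in.
M_n = 1494.9/12 = 124.58 kip·ft.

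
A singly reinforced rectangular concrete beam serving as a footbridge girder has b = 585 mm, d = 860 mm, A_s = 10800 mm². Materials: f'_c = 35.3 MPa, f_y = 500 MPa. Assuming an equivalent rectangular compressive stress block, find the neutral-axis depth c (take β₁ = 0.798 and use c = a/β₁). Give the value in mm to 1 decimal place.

T = A_s f_y = 10800 × 500 = 5400000 N = 5400 kN.
Setting C = 0.85 f'_c a b equal to T: a = 5400000/(0.85 × 35.3 × 585) = 307.641 mm.
With β₁ = 0.798, c = a/β₁ = 307.641/0.798 = 385.5 mm.

c ≈ 385.5 mm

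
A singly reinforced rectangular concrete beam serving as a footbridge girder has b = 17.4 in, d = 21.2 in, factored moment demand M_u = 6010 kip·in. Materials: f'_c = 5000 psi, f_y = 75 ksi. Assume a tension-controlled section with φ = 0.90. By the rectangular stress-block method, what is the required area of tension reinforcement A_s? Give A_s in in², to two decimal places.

M_n = M_u/φ = 6010/0.90 = 6677.78 kip·in.
From M_n = 0.85 f'_c a b (d − a/2):
a = d − √(d² − 2M_n/(0.85 f'_c b)) = 21.2 − √(21.2² − 2 × 6677.78/(0.85 × 5 × 17.4)) = 4.804 in.
A_s = 0.85 f'_c a b / f_y = 0.85 × 5 × 4.804 × 17.4 / 75 = 4.737 in².

A_s ≈ 4.74 in²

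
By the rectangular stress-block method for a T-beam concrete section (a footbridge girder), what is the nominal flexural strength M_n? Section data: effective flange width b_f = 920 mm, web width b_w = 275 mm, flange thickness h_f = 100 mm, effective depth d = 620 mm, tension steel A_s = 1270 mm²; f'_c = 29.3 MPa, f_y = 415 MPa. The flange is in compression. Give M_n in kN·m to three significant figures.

M_n ≈ 321 kN·m

Tension: T = A_s f_y = 1270 × 415 = 527050 N.
Try a within the flange: a = T/(0.85 f'_c b_f) = 527050/(0.85 × 29.3 × 920) = 23.00 mm.
Since a = 23.00 ≤ h_f = 100 mm, the stress block lies entirely in the flange; analyse as a rectangular beam of width b_f.
M_n = T(d − a/2) = 527050 × (620 − 11.5) = 320.71 × 10⁶ N·mm.
M_n = 320.71 kN·m.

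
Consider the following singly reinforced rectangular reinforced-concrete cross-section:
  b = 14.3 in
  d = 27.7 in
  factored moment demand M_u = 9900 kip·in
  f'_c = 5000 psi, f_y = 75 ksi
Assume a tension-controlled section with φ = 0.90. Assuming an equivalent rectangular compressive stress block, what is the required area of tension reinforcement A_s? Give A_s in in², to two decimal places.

M_n = M_u/φ = 9900/0.90 = 11000 kip·in.
From M_n = 0.85 f'_c a b (d − a/2):
a = d − √(d² − 2M_n/(0.85 f'_c b)) = 27.7 − √(27.7² − 2 × 11000/(0.85 × 5 × 14.3)) = 7.568 in.
A_s = 0.85 f'_c a b / f_y = 0.85 × 5 × 7.568 × 14.3 / 75 = 6.133 in².

A_s ≈ 6.13 in²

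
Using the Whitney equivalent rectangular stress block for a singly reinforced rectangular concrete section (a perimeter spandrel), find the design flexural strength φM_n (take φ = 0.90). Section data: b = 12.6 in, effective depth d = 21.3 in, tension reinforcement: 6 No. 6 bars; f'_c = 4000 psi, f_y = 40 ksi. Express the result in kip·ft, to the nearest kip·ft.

A_s = 6 × 0.44 = 2.64 in².
T = A_s f_y = 2.64 × 40 = 105.6 kips.
a = T/(0.85 f'_c b) = 105.6/(0.85 × 4 × 12.6) = 2.465 in.
M_n = T(d − a/2) = 105.6 × (21.3 − 1.2325) = 2119.1 kip·in = 2119.1/12 = 176.59 kip·ft.
φM_n = 0.90 × 176.59 = 158.93 kip·ft.

φM_n ≈ 159 kip·ft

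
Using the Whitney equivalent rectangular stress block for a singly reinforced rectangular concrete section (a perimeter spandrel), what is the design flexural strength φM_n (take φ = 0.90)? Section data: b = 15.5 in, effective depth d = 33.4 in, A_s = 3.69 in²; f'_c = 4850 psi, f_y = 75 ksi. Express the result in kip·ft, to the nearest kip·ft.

T = A_s f_y = 3.69 × 75 = 276.75 kips.
a = T/(0.85 f'_c b) = 276.75/(0.85 × 4.85 × 15.5) = 4.331 in.
M_n = T(d − a/2) = 276.75 × (33.4 − 2.1655) = 8644.1 kip·in = 8644.1/12 = 720.34 kip·ft.
φM_n = 0.90 × 720.34 = 648.31 kip·ft.

φM_n ≈ 648 kip·ft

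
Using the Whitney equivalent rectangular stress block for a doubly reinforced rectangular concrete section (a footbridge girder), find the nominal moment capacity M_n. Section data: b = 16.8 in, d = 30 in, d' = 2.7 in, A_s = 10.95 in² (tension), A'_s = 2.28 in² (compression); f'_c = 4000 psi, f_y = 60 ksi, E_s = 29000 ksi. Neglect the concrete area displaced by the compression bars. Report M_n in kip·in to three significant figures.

M_n ≈ 17000 kip·in

Assume both steels yield.
a = (A_s − A'_s) f_y/(0.85 f'_c b) = (10.95 − 2.28) × 60/(0.85 × 4 × 16.8) = 9.107 in.
c = a/β₁ = 9.107/0.85 = 10.714 in; ε'_s = 0.003(c − d')/c = 0.0022 ≥ ε_y = 0.0021, so the compression steel yields.
M_n = (A_s − A'_s) f_y (d − a/2) + A'_s f_y (d − d') = 520.2 × (30 − 4.5535) + 136.8 × (30 − 2.7) = 13237.3 + 3734.6 = 16971.9 kip·in.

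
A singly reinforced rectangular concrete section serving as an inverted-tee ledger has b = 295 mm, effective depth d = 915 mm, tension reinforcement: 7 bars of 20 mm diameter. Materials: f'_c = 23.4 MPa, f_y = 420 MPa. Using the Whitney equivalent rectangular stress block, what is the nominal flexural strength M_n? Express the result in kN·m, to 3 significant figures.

A_s = 7 × 314 = 2198 mm².
T = A_s f_y = 2198 × 420 = 923160 N = 923.16 kN.
From C = T: a = T/(0.85 f'_c b) = 923160/(0.85 × 23.4 × 295) = 157.33 mm.
M_n = T(d − a/2) = 923.16 kN × (915 − 78.665) mm = 772.07 kN·m.

M_n ≈ 772 kN·m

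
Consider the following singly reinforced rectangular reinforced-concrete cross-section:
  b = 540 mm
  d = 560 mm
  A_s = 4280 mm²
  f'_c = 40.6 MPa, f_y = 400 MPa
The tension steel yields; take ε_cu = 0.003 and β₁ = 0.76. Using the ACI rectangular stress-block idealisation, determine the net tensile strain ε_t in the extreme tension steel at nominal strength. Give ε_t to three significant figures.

ε_t ≈ 0.0109

a = A_s f_y/(0.85 f'_c b) = 91.87 mm.
β₁ = 0.76, so c = a/β₁ = 91.87/0.76 = 120.88 mm.
From the linear strain diagram with ε_cu = 0.003: ε_t = 0.003 (d − c)/c = 0.003 × (560 − 120.88)/120.88 = 0.0109.
Since ε_t ≥ 0.005, the section is tension-controlled.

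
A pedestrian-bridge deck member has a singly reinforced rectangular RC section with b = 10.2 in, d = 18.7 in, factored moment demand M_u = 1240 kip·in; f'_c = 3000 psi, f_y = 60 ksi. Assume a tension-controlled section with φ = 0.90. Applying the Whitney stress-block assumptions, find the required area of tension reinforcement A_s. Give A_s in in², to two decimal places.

M_n = M_u/φ = 1240/0.90 = 1377.78 kip·in.
From M_n = 0.85 f'_c a b (d − a/2):
a = d − √(d² − 2M_n/(0.85 f'_c b)) = 18.7 − √(18.7² − 2 × 1377.78/(0.85 × 3 × 10.2)) = 3.088 in.
A_s = 0.85 f'_c a b / f_y = 0.85 × 3 × 3.088 × 10.2 / 60 = 1.339 in².

A_s ≈ 1.34 in²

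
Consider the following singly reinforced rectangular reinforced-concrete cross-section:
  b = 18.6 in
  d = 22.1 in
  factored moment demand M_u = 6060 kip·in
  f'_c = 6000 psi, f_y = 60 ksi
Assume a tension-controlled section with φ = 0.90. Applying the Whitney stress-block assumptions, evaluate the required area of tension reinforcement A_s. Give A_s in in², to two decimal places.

M_n = M_u/φ = 6060/0.90 = 6733.33 kip·in.
From M_n = 0.85 f'_c a b (d − a/2):
a = d − √(d² − 2M_n/(0.85 f'_c b)) = 22.1 − √(22.1² − 2 × 6733.33/(0.85 × 6 × 18.6)) = 3.487 in.
A_s = 0.85 f'_c a b / f_y = 0.85 × 6 × 3.487 × 18.6 / 60 = 5.513 in².

A_s ≈ 5.51 in²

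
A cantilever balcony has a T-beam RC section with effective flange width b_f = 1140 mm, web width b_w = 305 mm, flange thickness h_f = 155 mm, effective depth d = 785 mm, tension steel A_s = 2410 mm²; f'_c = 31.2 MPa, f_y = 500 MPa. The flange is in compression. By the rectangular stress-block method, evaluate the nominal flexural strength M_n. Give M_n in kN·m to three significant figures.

M_n ≈ 922 kN·m

Tension: T = A_s f_y = 2410 × 500 = 1205000 N.
Try a within the flange: a = T/(0.85 f'_c b_f) = 1205000/(0.85 × 31.2 × 1140) = 39.86 mm.
Since a = 39.86 ≤ h_f = 155 mm, the stress block lies entirely in the flange; analyse as a rectangular beam of width b_f.
M_n = T(d − a/2) = 1205000 × (785 − 19.93) = 921.91 × 10⁶ N·mm.
M_n = 921.91 kN·m.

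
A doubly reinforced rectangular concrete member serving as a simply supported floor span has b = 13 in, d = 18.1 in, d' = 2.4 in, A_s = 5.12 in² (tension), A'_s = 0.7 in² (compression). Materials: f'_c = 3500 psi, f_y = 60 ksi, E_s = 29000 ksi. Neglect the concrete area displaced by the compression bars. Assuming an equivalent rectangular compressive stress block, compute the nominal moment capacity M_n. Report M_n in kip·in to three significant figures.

Assume both steels yield.
a = (A_s − A'_s) f_y/(0.85 f'_c b) = (5.12 − 0.7) × 60/(0.85 × 3.5 × 13) = 6.857 in.
c = a/β₁ = 6.857/0.85 = 8.067 in; ε'_s = 0.003(c − d')/c = 0.0021 ≥ ε_y = 0.0021, so the compression steel yields.
M_n = (A_s − A'_s) f_y (d − a/2) + A'_s f_y (d − d') = 265.2 × (18.1 − 3.4285) + 42 × (18.1 − 2.4) = 3890.9 + 659.4 = 4550.3 kip·in.

M_n ≈ 4550 kip·in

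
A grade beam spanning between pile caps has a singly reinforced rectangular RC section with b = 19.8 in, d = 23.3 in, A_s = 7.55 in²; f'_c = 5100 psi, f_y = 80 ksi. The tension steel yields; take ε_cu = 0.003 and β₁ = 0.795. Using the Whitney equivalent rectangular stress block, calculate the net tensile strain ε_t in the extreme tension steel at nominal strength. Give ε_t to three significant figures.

ε_t ≈ 0.00490

a = A_s f_y/(0.85 f'_c b) = 7.037 in.
β₁ = 0.795, so c = a/β₁ = 7.037/0.795 = 8.852 in.
From the linear strain diagram with ε_cu = 0.003: ε_t = 0.003 (d − c)/c = 0.003 × (23.3 − 8.852)/8.852 = 0.00490.
ε_t is between 0.004 and 0.005 — transition zone.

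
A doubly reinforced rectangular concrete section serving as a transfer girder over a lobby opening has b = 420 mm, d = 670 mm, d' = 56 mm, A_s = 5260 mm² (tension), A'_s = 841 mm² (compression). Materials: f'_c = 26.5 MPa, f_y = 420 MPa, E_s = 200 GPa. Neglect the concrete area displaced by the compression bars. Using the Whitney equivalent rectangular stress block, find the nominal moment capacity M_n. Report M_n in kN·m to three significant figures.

M_n ≈ 1280 kN·m

Assume both tension and compression steel yield.
Net tension couple steel: A_s − A'_s = 4419 mm².
a = (A_s − A'_s) f_y / (0.85 f'_c b) = 1855980/(0.85 × 26.5 × 420) = 196.18 mm.
c = a/β₁ = 196.18/0.85 = 230.80 mm; ε'_s = 0.003(c − d')/c = 0.0023 ≥ f_y/E_s = 0.0021, so compression steel does yield.
M_n = (A_s − A'_s) f_y (d − a/2) + A'_s f_y (d − d') = [1855980 × (670 − 98.09) + 353220 × (670 − 56)] × 10⁻⁶ = 1061.45 + 216.88 = 1278.33 kN·m.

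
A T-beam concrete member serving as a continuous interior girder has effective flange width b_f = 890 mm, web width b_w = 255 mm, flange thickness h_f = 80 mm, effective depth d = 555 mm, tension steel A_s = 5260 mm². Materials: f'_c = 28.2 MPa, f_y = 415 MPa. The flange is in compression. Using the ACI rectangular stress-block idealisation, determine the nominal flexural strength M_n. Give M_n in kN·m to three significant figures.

M_n ≈ 1090 kN·m

Tension: T = A_s f_y = 5260 × 415 = 2182900 N.
Try a within the flange: a = T/(0.85 f'_c b_f) = 2182900/(0.85 × 28.2 × 890) = 102.32 mm.
a = 102.32 > h_f = 80 mm: the block extends into the web. Split into flange-overhang and web parts.
C_f = 0.85 f'_c (b_f − b_w) h_f = 0.85 × 28.2 × (890 − 255) × 80 = 1217676 N.
Remaining web compression depth: a_w = (T − C_f)/(0.85 f'_c b_w) = (2182900 − 1217676)/(0.85 × 28.2 × 255) = 157.91 mm.
M_n = C_f(d − h_f/2) + (T − C_f)(d − a_w/2) = 1217676 × (555 − 40) + 965224 × (555 − 78.955) = 627.10 + 459.49 = 1086.59 × 10⁶ N·mm.
M_n = 1086.59 kN·m.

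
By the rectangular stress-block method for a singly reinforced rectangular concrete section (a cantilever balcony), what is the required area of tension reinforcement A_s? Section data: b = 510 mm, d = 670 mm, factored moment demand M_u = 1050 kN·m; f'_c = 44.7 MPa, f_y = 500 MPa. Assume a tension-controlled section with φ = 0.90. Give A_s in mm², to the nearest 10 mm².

A_s ≈ 3750 mm²

M_n = M_u/φ = 1050/0.90 = 1166.67 kN·m.
With M_n = 0.85 f'_c a b (d − a/2), solve the quadratic for a:
a = d − √(d² − 2M_n/(0.85 f'_c b)) = 670 − √(670² − 2 × 1166.67×10⁶/(0.85 × 44.7 × 510)) = 96.86 mm.
A_s = 0.85 f'_c a b / f_y = 0.85 × 44.7 × 96.86 × 510 / 500 = 3753.8 mm².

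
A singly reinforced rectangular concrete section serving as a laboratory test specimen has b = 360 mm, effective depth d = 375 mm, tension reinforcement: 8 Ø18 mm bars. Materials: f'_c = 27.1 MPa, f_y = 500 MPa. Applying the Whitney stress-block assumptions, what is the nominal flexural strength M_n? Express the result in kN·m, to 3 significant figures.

M_n ≈ 319 kN·m

A_s = 8 × 254 = 2032 mm².
T = A_s f_y = 2032 × 500 = 1016000 N = 1016 kN.
From C = T: a = T/(0.85 f'_c b) = 1016000/(0.85 × 27.1 × 360) = 122.52 mm.
M_n = T(d − a/2) = 1016 kN × (375 − 61.26) mm = 318.76 kN·m.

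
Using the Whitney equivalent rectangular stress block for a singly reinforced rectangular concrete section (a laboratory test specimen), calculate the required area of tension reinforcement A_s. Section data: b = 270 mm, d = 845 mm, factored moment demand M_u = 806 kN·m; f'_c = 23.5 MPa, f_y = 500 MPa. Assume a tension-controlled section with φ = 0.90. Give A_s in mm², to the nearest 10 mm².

A_s ≈ 2450 mm²

M_n = M_u/φ = 806/0.90 = 895.556 kN·m.
With M_n = 0.85 f'_c a b (d − a/2), solve the quadratic for a:
a = d − √(d² − 2M_n/(0.85 f'_c b)) = 845 − √(845² − 2 × 895.556×10⁶/(0.85 × 23.5 × 270)) = 227.00 mm.
A_s = 0.85 f'_c a b / f_y = 0.85 × 23.5 × 227.00 × 270 / 500 = 2448.5 mm².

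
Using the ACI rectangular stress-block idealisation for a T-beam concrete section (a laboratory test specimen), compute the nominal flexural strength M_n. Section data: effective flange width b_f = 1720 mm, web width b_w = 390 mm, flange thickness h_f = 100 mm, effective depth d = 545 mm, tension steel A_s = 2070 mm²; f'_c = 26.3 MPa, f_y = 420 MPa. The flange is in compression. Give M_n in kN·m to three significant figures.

M_n ≈ 464 kN·m

Tension: T = A_s f_y = 2070 × 420 = 869400 N.
Try a within the flange: a = T/(0.85 f'_c b_f) = 869400/(0.85 × 26.3 × 1720) = 22.61 mm.
Since a = 22.61 ≤ h_f = 100 mm, the stress block lies entirely in the flange; analyse as a rectangular beam of width b_f.
M_n = T(d − a/2) = 869400 × (545 − 11.305) = 463.99 × 10⁶ N·mm.
M_n = 463.99 kN·m.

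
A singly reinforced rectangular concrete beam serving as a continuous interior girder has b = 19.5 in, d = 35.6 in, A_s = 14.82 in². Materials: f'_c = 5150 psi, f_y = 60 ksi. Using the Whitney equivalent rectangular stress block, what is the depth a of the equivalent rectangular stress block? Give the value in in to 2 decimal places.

T = A_s f_y = 14.82 × 60 = 889.2 kips.
a = T/(0.85 f'_c b) = 889.2/(0.85 × 5.15 × 19.5) = 10.42 in.

a ≈ 10.42 in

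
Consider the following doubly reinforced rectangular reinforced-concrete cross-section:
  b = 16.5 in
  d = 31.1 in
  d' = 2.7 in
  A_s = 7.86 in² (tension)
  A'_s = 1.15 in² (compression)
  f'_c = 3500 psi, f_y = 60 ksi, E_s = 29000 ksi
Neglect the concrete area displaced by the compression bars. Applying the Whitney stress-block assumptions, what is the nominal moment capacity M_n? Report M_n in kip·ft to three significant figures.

Assume both steels yield.
a = (A_s − A'_s) f_y/(0.85 f'_c b) = (7.86 − 1.15) × 60/(0.85 × 3.5 × 16.5) = 8.202 in.
c = a/β₁ = 8.202/0.85 = 9.649 in; ε'_s = 0.003(c − d')/c = 0.0022 ≥ ε_y = 0.0021, so the compression steel yields.
M_n = (A_s − A'_s) f_y (d − a/2) + A'_s f_y (d − d') = 402.6 × (31.1 − 4.101) + 69 × (31.1 − 2.7) = 10869.8 + 1959.6 = 12829.4 kip·in = 12829.4/12 = 1069.12 kip·ft.

M_n ≈ 1070 kip·ft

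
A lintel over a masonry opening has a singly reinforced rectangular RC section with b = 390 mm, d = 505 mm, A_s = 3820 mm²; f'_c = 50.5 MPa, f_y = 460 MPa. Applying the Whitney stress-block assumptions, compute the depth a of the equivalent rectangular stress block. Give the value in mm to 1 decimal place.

T = A_s f_y = 3820 × 460 = 1757200 N = 1757.2 kN.
Setting C = 0.85 f'_c a b equal to T: a = 1757200/(0.85 × 50.5 × 390) = 105.0 mm.

a ≈ 105.0 mm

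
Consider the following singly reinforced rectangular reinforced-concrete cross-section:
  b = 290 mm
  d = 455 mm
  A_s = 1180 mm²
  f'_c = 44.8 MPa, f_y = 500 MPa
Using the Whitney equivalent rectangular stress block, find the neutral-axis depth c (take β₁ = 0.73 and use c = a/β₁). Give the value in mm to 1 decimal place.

c ≈ 73.2 mm

T = A_s f_y = 1180 × 500 = 590000 N = 590 kN.
Setting C = 0.85 f'_c a b equal to T: a = 590000/(0.85 × 44.8 × 290) = 53.427 mm.
With β₁ = 0.73, c = a/β₁ = 53.427/0.73 = 73.2 mm.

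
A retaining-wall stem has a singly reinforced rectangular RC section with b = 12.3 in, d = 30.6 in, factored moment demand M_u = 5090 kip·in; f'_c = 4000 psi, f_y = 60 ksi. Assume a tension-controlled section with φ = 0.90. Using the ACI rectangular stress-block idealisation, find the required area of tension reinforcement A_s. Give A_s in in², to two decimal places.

M_n = M_u/φ = 5090/0.90 = 5655.56 kip·in.
From M_n = 0.85 f'_c a b (d − a/2):
a = d − √(d² − 2M_n/(0.85 f'_c b)) = 30.6 − √(30.6² − 2 × 5655.56/(0.85 × 4 × 12.3)) = 4.795 in.
A_s = 0.85 f'_c a b / f_y = 0.85 × 4 × 4.795 × 12.3 / 60 = 3.342 in².

A_s ≈ 3.34 in²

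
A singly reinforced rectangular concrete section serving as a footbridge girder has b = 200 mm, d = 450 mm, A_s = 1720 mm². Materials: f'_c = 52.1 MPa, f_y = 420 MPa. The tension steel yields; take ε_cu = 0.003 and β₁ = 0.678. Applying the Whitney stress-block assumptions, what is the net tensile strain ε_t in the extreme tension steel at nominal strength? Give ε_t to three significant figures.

a = A_s f_y/(0.85 f'_c b) = 81.56 mm.
β₁ = 0.678, so c = a/β₁ = 81.56/0.678 = 120.29 mm.
From the linear strain diagram with ε_cu = 0.003: ε_t = 0.003 (d − c)/c = 0.003 × (450 − 120.29)/120.29 = 0.00822.
Since ε_t ≥ 0.005, the section is tension-controlled.

ε_t ≈ 0.00822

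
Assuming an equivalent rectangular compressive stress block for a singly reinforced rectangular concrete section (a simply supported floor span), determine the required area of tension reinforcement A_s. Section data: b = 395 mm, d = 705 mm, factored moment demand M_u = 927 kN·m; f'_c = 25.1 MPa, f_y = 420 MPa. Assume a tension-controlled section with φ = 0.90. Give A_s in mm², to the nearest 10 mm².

M_n = M_u/φ = 927/0.90 = 1030 kN·m.
With M_n = 0.85 f'_c a b (d − a/2), solve the quadratic for a:
a = d − √(d² − 2M_n/(0.85 f'_c b)) = 705 − √(705² − 2 × 1030×10⁶/(0.85 × 25.1 × 395)) = 202.42 mm.
A_s = 0.85 f'_c a b / f_y = 0.85 × 25.1 × 202.42 × 395 / 420 = 4061.6 mm².

A_s ≈ 4060 mm²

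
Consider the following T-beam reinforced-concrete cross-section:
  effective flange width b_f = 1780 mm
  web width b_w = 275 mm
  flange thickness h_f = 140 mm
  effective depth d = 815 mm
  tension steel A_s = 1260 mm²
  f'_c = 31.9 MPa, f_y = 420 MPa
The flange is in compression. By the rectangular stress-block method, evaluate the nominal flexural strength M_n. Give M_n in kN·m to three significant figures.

M_n ≈ 428 kN·m

Tension: T = A_s f_y = 1260 × 420 = 529200 N.
Try a within the flange: a = T/(0.85 f'_c b_f) = 529200/(0.85 × 31.9 × 1780) = 10.96 mm.
Since a = 10.96 ≤ h_f = 140 mm, the stress block lies entirely in the flange; analyse as a rectangular beam of width b_f.
M_n = T(d − a/2) = 529200 × (815 − 5.48) = 428.40 × 10⁶ N·mm.
M_n = 428.40 kN·m.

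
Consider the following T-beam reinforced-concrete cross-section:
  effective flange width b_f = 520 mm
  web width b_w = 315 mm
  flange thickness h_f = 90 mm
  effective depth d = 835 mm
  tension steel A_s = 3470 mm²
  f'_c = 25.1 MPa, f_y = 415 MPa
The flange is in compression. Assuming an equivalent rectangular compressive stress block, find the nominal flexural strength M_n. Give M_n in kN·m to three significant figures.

M_n ≈ 1100 kN·m

Tension: T = A_s f_y = 3470 × 415 = 1440050 N.
Try a within the flange: a = T/(0.85 f'_c b_f) = 1440050/(0.85 × 25.1 × 520) = 129.80 mm.
a = 129.80 > h_f = 90 mm: the block extends into the web. Split into flange-overhang and web parts.
C_f = 0.85 f'_c (b_f − b_w) h_f = 0.85 × 25.1 × (520 − 315) × 90 = 393631 N.
Remaining web compression depth: a_w = (T − C_f)/(0.85 f'_c b_w) = (1440050 − 393631)/(0.85 × 25.1 × 315) = 155.70 mm.
M_n = C_f(d − h_f/2) + (T − C_f)(d − a_w/2) = 393631 × (835 − 45) + 1046419 × (835 − 77.85) = 310.97 + 792.30 = 1103.27 × 10⁶ N·mm.
M_n = 1103.27 kN·m.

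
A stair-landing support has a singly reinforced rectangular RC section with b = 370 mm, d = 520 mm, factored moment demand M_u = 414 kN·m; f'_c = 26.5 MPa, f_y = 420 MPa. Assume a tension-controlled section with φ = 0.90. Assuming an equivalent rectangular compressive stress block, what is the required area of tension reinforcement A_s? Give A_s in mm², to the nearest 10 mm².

M_n = M_u/φ = 414/0.90 = 460 kN·m.
With M_n = 0.85 f'_c a b (d − a/2), solve the quadratic for a:
a = d − √(d² − 2M_n/(0.85 f'_c b)) = 520 − √(520² − 2 × 460×10⁶/(0.85 × 26.5 × 370)) = 119.98 mm.
A_s = 0.85 f'_c a b / f_y = 0.85 × 26.5 × 119.98 × 370 / 420 = 2380.8 mm².

A_s ≈ 2380 mm²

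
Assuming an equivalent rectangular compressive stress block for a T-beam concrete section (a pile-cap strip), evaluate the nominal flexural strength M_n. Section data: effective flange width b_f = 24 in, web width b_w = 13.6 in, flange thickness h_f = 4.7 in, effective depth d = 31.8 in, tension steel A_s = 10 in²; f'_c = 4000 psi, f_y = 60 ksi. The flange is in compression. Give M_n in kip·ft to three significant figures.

Tension: T = A_s f_y = 10 × 60 = 600 kips.
Try a within the flange: a = T/(0.85 f'_c b_f) = 600/(0.85 × 4 × 24) = 7.353 in.
a = 7.353 > h_f = 4.7 in: the block extends into the web. Split into flange-overhang and web parts.
C_f = 0.85 f'_c (b_f − b_w) h_f = 0.85 × 4 × (24 − 13.6) × 4.7 = 166.2 kips.
Remaining web compression depth: a_w = (T − C_f)/(0.85 f'_c b_w) = (600 − 166.2)/(0.85 × 4 × 13.6) = 9.381 in.
M_n = C_f(d − h_f/2) + (T − C_f)(d − a_w/2) = 166.2 × (31.8 − 2.35) + 433.8 × (31.8 − 4.6905) = 4894.6 + 11760.1 = 16654.7 kip·in.
M_n = 16654.7/12 = 1387.89 kip·ft.

M_n ≈ 1390 kip·ft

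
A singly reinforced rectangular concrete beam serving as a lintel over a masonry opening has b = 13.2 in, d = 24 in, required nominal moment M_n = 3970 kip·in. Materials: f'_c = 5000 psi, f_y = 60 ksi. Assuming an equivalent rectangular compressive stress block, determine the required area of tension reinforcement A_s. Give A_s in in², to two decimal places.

A_s ≈ 2.95 in²

From M_n = 0.85 f'_c a b (d − a/2):
a = d − √(d² − 2M_n/(0.85 f'_c b)) = 24 − √(24² − 2 × 3970/(0.85 × 5 × 13.2)) = 3.156 in.
A_s = 0.85 f'_c a b / f_y = 0.85 × 5 × 3.156 × 13.2 / 60 = 2.951 in².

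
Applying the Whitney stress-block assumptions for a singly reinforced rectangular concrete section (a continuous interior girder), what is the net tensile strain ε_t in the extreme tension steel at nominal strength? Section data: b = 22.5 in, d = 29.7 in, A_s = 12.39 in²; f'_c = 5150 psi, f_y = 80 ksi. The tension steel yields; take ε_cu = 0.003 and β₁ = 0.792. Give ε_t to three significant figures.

ε_t ≈ 0.00401

a = A_s f_y/(0.85 f'_c b) = 10.064 in.
β₁ = 0.792, so c = a/β₁ = 10.064/0.792 = 12.707 in.
From the linear strain diagram with ε_cu = 0.003: ε_t = 0.003 (d − c)/c = 0.003 × (29.7 − 12.707)/12.707 = 0.00401.
ε_t is between 0.004 and 0.005 — transition zone.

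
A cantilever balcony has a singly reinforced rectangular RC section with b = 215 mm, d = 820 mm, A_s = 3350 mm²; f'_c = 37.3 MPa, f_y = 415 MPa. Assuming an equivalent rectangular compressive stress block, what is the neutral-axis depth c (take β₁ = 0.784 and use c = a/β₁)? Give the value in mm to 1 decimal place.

T = A_s f_y = 3350 × 415 = 1390250 N = 1390.25 kN.
Setting C = 0.85 f'_c a b equal to T: a = 1390250/(0.85 × 37.3 × 215) = 203.951 mm.
With β₁ = 0.784, c = a/β₁ = 203.951/0.784 = 260.1 mm.

c ≈ 260.1 mm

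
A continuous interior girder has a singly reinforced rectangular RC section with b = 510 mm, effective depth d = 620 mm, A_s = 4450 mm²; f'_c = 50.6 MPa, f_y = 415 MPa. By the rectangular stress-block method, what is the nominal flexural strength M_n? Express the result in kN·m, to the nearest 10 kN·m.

T = A_s f_y = 4450 × 415 = 1846750 N = 1846.75 kN.
From C = T: a = T/(0.85 f'_c b) = 1846750/(0.85 × 50.6 × 510) = 84.19 mm.
M_n = T(d − a/2) = 1846.75 kN × (620 − 42.095) mm = 1067.25 kN·m.

M_n ≈ 1070 kN·m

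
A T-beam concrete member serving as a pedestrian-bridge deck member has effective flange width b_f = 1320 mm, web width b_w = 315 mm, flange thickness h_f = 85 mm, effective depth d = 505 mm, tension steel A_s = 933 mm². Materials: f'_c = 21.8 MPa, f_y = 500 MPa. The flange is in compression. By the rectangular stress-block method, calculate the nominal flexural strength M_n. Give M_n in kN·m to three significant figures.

Tension: T = A_s f_y = 933 × 500 = 466500 N.
Try a within the flange: a = T/(0.85 f'_c b_f) = 466500/(0.85 × 21.8 × 1320) = 19.07 mm.
Since a = 19.07 ≤ h_f = 85 mm, the stress block lies entirely in the flange; analyse as a rectangular beam of width b_f.
M_n = T(d − a/2) = 466500 × (505 − 9.535) = 231.13 × 10⁶ N·mm.
M_n = 231.13 kN·m.

M_n ≈ 231 kN·m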